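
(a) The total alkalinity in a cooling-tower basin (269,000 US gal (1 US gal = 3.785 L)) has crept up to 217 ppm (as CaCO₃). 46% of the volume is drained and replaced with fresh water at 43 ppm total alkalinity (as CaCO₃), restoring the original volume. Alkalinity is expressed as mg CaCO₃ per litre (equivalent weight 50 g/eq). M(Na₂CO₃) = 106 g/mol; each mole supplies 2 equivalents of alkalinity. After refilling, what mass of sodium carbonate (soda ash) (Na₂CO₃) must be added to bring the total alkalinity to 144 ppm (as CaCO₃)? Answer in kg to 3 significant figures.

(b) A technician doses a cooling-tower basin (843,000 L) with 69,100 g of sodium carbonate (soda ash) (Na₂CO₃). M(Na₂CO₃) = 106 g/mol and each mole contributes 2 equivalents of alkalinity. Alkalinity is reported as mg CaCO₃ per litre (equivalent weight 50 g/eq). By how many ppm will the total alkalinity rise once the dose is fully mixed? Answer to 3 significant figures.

(a) 7.60 kg; (b) 77.3 ppm

(a) Volume: 269,000 US gal × 3.785 L/gal = 1,018,165 L.
(a) After draining 46% and refilling: 217 × 0.54 + 43 × 0.46 = 136.96 ppm.
(a) Deficit to target: 144 − 136.96 = 7.04 mg/L.
(a) As CaCO₃: 7.04 mg/L × 1,018,165 L = 7168 g; ÷ 50 g/eq ÷ 2 = 71.68 mol Na₂CO₃.
(a) Mass: 71.68 × 106 = 7598 g.

(b) Moles of Na₂CO₃: 69,100 g ÷ 106 g/mol = 651.9 mol → 1304 eq of alkalinity.
(b) As CaCO₃: 1304 eq × 50 g/eq = 65,190 g.
(b) Rise: 65,190 g / 843,000 L × 1000 = 77.33 mg/L.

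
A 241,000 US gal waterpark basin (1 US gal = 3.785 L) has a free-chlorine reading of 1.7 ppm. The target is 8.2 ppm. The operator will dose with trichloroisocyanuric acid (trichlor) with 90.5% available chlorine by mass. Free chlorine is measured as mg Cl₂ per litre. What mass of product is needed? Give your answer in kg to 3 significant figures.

Volume: 241,000 US gal × 3.785 L/gal = 912,185 L.
Chlorine deficit: 8.2 − 1.7 = 6.5 ppm = 6.5 mg/L as Cl₂.
Cl₂ equivalent needed: 6.5 mg/L × 912,185 L = 5,929,000 mg = 5929 g.
Product at 90.5% available chlorine: 5929 / 0.905 = 6552 g.

6.55 kg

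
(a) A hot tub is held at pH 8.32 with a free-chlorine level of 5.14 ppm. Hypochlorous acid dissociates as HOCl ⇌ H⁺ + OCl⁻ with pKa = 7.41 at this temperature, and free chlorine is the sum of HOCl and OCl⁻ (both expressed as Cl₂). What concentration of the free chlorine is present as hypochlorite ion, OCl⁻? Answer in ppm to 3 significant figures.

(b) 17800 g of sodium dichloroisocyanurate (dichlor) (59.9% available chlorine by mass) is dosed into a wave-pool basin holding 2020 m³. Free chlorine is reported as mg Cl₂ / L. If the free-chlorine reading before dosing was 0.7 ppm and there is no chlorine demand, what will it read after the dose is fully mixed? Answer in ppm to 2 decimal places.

(a) [OCl⁻]/[HOCl] = 10^(pH − pKa) = 10^(8.32 − 7.41) = 10^0.91 = 8.128.
(a) Fraction as HOCl = 1 / (1 + 8.128) = 0.1095.
(a) OCl⁻ = (1 − 0.1095) × 5.14 ppm = 4.577 ppm.

(b) Volume: 2020 m³ = 2,020,000 L.
(b) Available chlorine delivered: 17,800 g × 0.599 = 10,660 g as Cl₂.
(b) Concentration rise: 10,660 g / 2,020,000 L = 5.278 mg/L = 5.28 ppm.
(b) Final FC: 0.7 + 5.28 = 5.98 ppm.

(a) 4.58 ppm; (b) 5.98 ppm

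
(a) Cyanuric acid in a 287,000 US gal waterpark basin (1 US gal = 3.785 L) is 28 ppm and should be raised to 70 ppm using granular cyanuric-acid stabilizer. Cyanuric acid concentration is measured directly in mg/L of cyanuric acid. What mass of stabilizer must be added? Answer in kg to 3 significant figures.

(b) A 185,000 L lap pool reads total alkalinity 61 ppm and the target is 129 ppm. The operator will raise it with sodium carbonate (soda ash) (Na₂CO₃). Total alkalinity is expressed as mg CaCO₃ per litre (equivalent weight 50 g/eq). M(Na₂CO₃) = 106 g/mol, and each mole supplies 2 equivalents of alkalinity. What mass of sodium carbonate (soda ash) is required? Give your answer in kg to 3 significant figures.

(a) 45.6 kg; (b) 13.3 kg

(a) Volume: 287,000 US gal × 3.785 L/gal = 1,086,295 L.
(a) CYA to add: (70 − 28) = 42 mg/L × 1,086,295 L = 45,620 g cyanuric acid.

(b) Alkalinity to add: (129 − 61) = 68 mg/L as CaCO₃ × 185,000 L = 12,580 g as CaCO₃.
(b) Equivalents: 12,580 g ÷ 50 g/eq = 251.6 eq.
(b) Each mole of Na₂CO₃ supplies 2 eq, so 251.6 / 2 = 125.8 mol.
(b) Mass: 125.8 mol × 106 g/mol = 13,330 g.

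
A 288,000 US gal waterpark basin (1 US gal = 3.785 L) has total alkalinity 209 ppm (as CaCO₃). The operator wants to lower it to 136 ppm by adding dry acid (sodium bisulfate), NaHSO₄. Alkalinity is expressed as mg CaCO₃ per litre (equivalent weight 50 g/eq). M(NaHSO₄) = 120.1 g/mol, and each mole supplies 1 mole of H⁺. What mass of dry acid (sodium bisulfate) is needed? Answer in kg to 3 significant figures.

191 kg

Volume: 288,000 US gal × 3.785 L/gal = 1,090,080 L.
Alkalinity to neutralize: (209 − 136) = 73 mg/L as CaCO₃ × 1,090,080 L = 79,580 g as CaCO₃.
Equivalents of H⁺ required: 79,580 ÷ 50 g/eq = 1592 eq = 1592 mol NaHSO₄.
Mass of NaHSO₄: 1592 × 120.1 = 191,100 g.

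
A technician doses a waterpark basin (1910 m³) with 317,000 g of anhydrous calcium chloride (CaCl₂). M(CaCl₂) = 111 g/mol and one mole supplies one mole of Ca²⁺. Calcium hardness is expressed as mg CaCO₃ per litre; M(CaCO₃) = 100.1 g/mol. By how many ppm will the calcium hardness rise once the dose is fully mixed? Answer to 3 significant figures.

150 ppm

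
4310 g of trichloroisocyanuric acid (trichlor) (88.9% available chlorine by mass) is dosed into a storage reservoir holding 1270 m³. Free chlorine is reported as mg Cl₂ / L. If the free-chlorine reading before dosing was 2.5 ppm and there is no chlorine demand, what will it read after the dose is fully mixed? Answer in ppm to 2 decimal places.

Volume: 1270 m³ = 1,270,000 L.
Available chlorine delivered: 4310 g × 0.889 = 3832 g as Cl₂.
Concentration rise: 3832 g / 1,270,000 L = 3.017 mg/L = 3.02 ppm.
Final FC: 2.5 + 3.02 = 5.52 ppm.

5.52 ppm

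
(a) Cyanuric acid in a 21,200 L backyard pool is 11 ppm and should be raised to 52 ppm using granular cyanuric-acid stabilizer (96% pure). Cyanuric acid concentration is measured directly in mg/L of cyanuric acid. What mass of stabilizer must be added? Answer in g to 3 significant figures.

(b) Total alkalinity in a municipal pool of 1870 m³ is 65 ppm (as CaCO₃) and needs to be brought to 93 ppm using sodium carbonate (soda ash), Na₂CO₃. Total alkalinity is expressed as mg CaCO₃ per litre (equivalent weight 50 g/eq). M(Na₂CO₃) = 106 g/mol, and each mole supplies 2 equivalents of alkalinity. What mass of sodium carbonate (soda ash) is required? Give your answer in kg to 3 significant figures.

(a) CYA to add: (52 − 11) = 41 mg/L × 21,200 L = 869.2 g cyanuric acid.
(a) At 96% purity: 869.2 / 0.96 = 905.4 g product.

(b) Volume: 1870 m³ = 1,870,000 L.
(b) Alkalinity to add: (93 − 65) = 28 mg/L as CaCO₃ × 1,870,000 L = 52,360 g as CaCO₃.
(b) Equivalents: 52,360 g ÷ 50 g/eq = 1047 eq.
(b) Each mole of Na₂CO₃ supplies 2 eq, so 1047 / 2 = 523.6 mol.
(b) Mass: 523.6 mol × 106 g/mol = 55,500 g.

(a) 905 g; (b) 55.5 kg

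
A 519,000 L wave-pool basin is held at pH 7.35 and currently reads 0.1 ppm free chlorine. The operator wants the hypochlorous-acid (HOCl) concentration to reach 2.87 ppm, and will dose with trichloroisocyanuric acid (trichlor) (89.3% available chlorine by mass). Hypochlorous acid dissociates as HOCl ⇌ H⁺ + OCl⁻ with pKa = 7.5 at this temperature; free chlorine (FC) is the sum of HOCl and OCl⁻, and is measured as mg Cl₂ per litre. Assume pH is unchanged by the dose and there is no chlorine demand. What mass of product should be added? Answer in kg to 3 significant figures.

2.79 kg

[OCl⁻]/[HOCl] = 10^(pH − pKa) = 10^(7.35 − 7.5) = 0.7079; fraction as HOCl = 1/(1 + 0.7079) = 0.5855.
Free chlorine required for 2.87 ppm HOCl: 2.87 / 0.5855 = 4.902 ppm.
FC to add: 4.902 − 0.1 = 4.802 mg/L as Cl₂.
Cl₂ equivalent: 4.802 mg/L × 519,000 L = 2492 g.
Product at 89.3% available Cl: 2492 / 0.893 = 2791 g.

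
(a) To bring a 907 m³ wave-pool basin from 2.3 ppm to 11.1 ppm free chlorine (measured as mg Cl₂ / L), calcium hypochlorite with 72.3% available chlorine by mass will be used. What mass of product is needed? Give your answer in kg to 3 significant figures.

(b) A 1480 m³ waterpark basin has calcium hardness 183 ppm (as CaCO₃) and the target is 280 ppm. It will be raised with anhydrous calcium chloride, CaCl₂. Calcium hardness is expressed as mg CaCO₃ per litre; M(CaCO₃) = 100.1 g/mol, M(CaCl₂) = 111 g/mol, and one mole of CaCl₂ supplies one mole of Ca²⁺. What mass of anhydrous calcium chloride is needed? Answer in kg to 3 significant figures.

(a) 11.0 kg; (b) 159 kg

(a) Volume: 907 m³ = 907,000 L.
(a) Chlorine deficit: 11.1 − 2.3 = 8.8 ppm = 8.8 mg/L as Cl₂.
(a) Cl₂ equivalent needed: 8.8 mg/L × 907,000 L = 7,982,000 mg = 7982 g.
(a) Product at 72.3% available chlorine: 7982 / 0.723 = 11,040 g.

(b) Volume: 1480 m³ = 1,480,000 L.
(b) Hardness to add: (280 − 183) = 97 mg/L as CaCO₃ × 1,480,000 L = 143,600 g as CaCO₃.
(b) Moles of Ca²⁺ (1 mol Ca²⁺ ≡ 1 mol CaCO₃): 143,600 / 100.1 g/mol = 1434 mol.
(b) Mass of CaCl₂: 1434 × 111 = 159,200 g.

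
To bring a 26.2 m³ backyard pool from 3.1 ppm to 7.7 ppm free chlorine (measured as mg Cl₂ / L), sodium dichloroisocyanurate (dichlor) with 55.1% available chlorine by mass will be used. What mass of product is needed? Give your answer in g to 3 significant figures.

Volume: 26.2 m³ = 26,200 L.
Chlorine deficit: 7.7 − 3.1 = 4.6 ppm = 4.6 mg/L as Cl₂.
Cl₂ equivalent needed: 4.6 mg/L × 26,200 L = 120,500 mg = 120.5 g.
Product at 55.1% available chlorine: 120.5 / 0.551 = 218.7 g.

219 g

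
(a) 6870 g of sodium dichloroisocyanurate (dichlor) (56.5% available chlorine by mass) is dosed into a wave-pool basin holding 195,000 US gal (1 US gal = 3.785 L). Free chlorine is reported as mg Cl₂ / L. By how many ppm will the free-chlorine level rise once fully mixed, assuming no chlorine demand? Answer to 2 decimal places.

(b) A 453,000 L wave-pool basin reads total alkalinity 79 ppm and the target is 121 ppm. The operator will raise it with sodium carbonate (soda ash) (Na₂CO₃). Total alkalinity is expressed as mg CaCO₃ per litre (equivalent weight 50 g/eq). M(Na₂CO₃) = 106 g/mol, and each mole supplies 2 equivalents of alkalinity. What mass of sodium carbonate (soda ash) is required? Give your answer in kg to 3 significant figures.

(a) 5.26 ppm; (b) 20.2 kg

(a) Volume: 195,000 US gal × 3.785 L/gal = 738,075 L.
(a) Available chlorine delivered: 6870 g × 0.565 = 3882 g as Cl₂.
(a) Concentration rise: 3882 g / 738,075 L = 5.259 mg/L = 5.26 ppm.

(b) Alkalinity to add: (121 − 79) = 42 mg/L as CaCO₃ × 453,000 L = 19,030 g as CaCO₃.
(b) Equivalents: 19,030 g ÷ 50 g/eq = 380.5 eq.
(b) Each mole of Na₂CO₃ supplies 2 eq, so 380.5 / 2 = 190.3 mol.
(b) Mass: 190.3 mol × 106 g/mol = 20,170 g.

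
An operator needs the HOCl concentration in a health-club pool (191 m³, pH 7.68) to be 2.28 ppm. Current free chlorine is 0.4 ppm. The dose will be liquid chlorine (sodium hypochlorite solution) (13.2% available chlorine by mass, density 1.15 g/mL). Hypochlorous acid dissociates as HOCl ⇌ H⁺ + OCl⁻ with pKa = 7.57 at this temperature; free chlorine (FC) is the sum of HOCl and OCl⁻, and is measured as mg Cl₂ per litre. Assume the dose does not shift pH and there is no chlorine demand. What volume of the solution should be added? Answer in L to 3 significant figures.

Volume: 191 m³ = 191,000 L.
[OCl⁻]/[HOCl] = 10^(pH − pKa) = 10^(7.68 − 7.57) = 1.288; fraction as HOCl = 1/(1 + 1.288) = 0.437.
Free chlorine required for 2.28 ppm HOCl: 2.28 / 0.437 = 5.217 ppm.
FC to add: 5.217 − 0.4 = 4.817 mg/L as Cl₂.
Cl₂ equivalent: 4.817 mg/L × 191,000 L = 920.1 g.
Product at 13.2% available Cl: 920.1 / 0.132 = 6970 g.
Volume: 6970 g ÷ 1.15 g/mL = 6061 mL.

6.06 L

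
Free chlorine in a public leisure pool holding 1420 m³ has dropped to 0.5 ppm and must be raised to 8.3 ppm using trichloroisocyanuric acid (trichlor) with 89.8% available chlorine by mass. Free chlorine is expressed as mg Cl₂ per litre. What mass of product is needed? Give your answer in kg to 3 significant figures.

Volume: 1420 m³ = 1,420,000 L.
Chlorine deficit: 8.3 − 0.5 = 7.8 ppm = 7.8 mg/L as Cl₂.
Cl₂ equivalent needed: 7.8 mg/L × 1,420,000 L = 11,080,000 mg = 11,080 g.
Product at 89.8% available chlorine: 11,080 / 0.898 = 12,330 g.

12.3 kg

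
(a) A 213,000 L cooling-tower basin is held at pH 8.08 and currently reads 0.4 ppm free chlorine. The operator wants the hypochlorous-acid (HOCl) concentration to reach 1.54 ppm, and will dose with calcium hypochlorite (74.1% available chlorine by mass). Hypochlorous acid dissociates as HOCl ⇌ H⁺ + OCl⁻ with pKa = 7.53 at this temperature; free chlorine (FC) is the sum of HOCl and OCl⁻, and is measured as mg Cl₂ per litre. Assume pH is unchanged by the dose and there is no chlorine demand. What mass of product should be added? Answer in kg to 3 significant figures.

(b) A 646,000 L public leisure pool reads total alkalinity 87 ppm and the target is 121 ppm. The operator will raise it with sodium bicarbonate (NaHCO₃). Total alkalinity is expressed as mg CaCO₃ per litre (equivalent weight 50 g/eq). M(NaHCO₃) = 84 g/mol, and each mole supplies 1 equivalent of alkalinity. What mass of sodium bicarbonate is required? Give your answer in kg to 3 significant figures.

(a) [OCl⁻]/[HOCl] = 10^(pH − pKa) = 10^(8.08 − 7.53) = 3.548; fraction as HOCl = 1/(1 + 3.548) = 0.2199.
(a) Free chlorine required for 1.54 ppm HOCl: 1.54 / 0.2199 = 7.004 ppm.
(a) FC to add: 7.004 − 0.4 = 6.604 mg/L as Cl₂.
(a) Cl₂ equivalent: 6.604 mg/L × 213,000 L = 1407 g.
(a) Product at 74.1% available Cl: 1407 / 0.741 = 1898 g.

(b) Alkalinity to add: (121 − 87) = 34 mg/L as CaCO₃ × 646,000 L = 21,960 g as CaCO₃.
(b) Equivalents: 21,960 g ÷ 50 g/eq = 439.3 eq.
(b) NaHCO₃ supplies 1 eq per mole → 439.3 mol.
(b) Mass: 439.3 mol × 84 g/mol = 36,900 g.

(a) 1.90 kg; (b) 36.9 kg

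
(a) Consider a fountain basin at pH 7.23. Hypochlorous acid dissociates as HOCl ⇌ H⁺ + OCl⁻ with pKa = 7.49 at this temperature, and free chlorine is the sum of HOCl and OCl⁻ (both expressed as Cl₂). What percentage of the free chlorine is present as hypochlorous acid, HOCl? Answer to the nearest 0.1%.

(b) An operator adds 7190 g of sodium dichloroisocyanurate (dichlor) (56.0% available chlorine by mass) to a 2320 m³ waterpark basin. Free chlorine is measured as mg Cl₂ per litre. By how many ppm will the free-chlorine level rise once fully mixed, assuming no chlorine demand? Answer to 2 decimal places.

(a) [OCl⁻]/[HOCl] = 10^(pH − pKa) = 10^(7.23 − 7.49) = 10^-0.26 = 0.5495.
(a) Fraction as HOCl = 1 / (1 + 0.5495) = 0.6454.

(b) Volume: 2320 m³ = 2,320,000 L.
(b) Available chlorine delivered: 7190 g × 0.56 = 4026 g as Cl₂.
(b) Concentration rise: 4026 g / 2,320,000 L = 1.736 mg/L = 1.74 ppm.

(a) 64.5%; (b) 1.74 ppm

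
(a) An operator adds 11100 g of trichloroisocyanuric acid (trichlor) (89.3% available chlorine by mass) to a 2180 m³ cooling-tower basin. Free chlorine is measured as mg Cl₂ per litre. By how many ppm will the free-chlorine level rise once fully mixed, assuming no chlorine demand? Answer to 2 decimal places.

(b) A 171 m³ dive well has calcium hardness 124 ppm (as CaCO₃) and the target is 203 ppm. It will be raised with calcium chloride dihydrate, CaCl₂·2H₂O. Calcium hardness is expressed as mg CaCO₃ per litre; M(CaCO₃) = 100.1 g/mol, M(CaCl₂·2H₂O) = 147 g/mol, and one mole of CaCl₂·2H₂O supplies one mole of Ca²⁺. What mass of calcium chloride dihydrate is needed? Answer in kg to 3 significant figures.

(a) 4.55 ppm; (b) 19.8 kg

(a) Volume: 2180 m³ = 2,180,000 L.
(a) Available chlorine delivered: 11,100 g × 0.893 = 9912 g as Cl₂.
(a) Concentration rise: 9912 g / 2,180,000 L = 4.547 mg/L = 4.55 ppm.

(b) Volume: 171 m³ = 171,000 L.
(b) Hardness to add: (203 − 124) = 79 mg/L as CaCO₃ × 171,000 L = 13,510 g as CaCO₃.
(b) Moles of Ca²⁺ (1 mol Ca²⁺ ≡ 1 mol CaCO₃): 13,510 / 100.1 g/mol = 135 mol.
(b) Mass of CaCl₂·2H₂O: 135 × 147 = 19,840 g.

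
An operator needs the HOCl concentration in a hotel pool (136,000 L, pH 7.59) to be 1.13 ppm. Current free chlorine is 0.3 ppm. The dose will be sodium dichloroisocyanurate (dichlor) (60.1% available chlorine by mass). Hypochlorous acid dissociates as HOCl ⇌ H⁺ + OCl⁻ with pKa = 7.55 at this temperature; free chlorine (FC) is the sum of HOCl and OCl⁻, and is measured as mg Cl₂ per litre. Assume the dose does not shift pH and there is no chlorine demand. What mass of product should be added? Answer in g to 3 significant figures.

468 g

[OCl⁻]/[HOCl] = 10^(pH − pKa) = 10^(7.59 − 7.55) = 1.096; fraction as HOCl = 1/(1 + 1.096) = 0.477.
Free chlorine required for 1.13 ppm HOCl: 1.13 / 0.477 = 2.369 ppm.
FC to add: 2.369 − 0.3 = 2.069 mg/L as Cl₂.
Cl₂ equivalent: 2.069 mg/L × 136,000 L = 281.4 g.
Product at 60.1% available Cl: 281.4 / 0.601 = 468.2 g.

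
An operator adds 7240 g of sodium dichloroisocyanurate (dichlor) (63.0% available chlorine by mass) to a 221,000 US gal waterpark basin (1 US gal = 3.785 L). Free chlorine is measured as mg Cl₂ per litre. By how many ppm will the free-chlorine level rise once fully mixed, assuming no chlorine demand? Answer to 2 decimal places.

5.45 ppm

Volume: 221,000 US gal × 3.785 L/gal = 836,485 L.
Available chlorine delivered: 7240 g × 0.63 = 4561 g as Cl₂.
Concentration rise: 4561 g / 836,485 L = 5.453 mg/L = 5.45 ppm.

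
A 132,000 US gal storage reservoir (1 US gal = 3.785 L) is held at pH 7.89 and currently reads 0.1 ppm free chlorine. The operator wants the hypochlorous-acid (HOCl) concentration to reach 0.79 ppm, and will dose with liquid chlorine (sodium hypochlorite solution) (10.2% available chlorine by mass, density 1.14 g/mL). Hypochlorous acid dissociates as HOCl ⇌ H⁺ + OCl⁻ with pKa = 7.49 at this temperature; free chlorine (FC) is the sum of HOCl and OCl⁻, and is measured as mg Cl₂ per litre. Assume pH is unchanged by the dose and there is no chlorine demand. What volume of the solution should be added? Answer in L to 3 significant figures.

11.5 L

Volume: 132,000 US gal × 3.785 L/gal = 499,620 L.
[OCl⁻]/[HOCl] = 10^(pH − pKa) = 10^(7.89 − 7.49) = 2.512; fraction as HOCl = 1/(1 + 2.512) = 0.2847.
Free chlorine required for 0.79 ppm HOCl: 0.79 / 0.2847 = 2.774 ppm.
FC to add: 2.774 − 0.1 = 2.674 mg/L as Cl₂.
Cl₂ equivalent: 2.674 mg/L × 499,620 L = 1336 g.
Product at 10.2% available Cl: 1336 / 0.102 = 13,100 g.
Volume: 13,100 g ÷ 1.14 g/mL = 11,490 mL.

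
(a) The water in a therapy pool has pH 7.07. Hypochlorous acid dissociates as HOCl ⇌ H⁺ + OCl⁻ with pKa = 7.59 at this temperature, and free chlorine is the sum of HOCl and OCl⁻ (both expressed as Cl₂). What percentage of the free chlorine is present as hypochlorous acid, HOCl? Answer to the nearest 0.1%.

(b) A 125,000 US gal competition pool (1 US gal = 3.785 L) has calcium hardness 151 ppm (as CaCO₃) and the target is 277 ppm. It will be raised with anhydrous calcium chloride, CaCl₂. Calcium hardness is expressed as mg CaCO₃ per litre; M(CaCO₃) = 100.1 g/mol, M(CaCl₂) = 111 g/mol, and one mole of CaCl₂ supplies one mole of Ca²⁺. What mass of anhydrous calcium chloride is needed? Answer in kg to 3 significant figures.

(a) 76.8%; (b) 66.1 kg

(a) [OCl⁻]/[HOCl] = 10^(pH − pKa) = 10^(7.07 − 7.59) = 10^-0.52 = 0.302.
(a) Fraction as HOCl = 1 / (1 + 0.302) = 0.7681.

(b) Volume: 125,000 US gal × 3.785 L/gal = 473,125 L.
(b) Hardness to add: (277 − 151) = 126 mg/L as CaCO₃ × 473,125 L = 59,610 g as CaCO₃.
(b) Moles of Ca²⁺ (1 mol Ca²⁺ ≡ 1 mol CaCO₃): 59,610 / 100.1 g/mol = 595.5 mol.
(b) Mass of CaCl₂: 595.5 × 111 = 66,110 g.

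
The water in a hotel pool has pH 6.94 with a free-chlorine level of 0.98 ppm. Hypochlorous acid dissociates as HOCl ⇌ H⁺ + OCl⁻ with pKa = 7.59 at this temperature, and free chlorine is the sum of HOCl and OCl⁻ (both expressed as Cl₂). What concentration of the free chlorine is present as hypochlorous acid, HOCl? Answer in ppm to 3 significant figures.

[OCl⁻]/[HOCl] = 10^(pH − pKa) = 10^(6.94 − 7.59) = 10^-0.65 = 0.2239.
Fraction as HOCl = 1 / (1 + 0.2239) = 0.8171.
HOCl = 0.8171 × 0.98 ppm = 0.8007 ppm.

0.801 ppm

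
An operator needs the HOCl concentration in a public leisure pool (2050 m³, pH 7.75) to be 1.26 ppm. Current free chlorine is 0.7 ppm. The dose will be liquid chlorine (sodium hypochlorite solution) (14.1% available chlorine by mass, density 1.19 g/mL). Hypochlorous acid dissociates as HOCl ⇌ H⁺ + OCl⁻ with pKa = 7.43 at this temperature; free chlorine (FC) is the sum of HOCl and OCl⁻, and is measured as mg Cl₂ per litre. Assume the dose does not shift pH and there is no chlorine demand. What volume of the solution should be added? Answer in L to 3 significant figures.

Volume: 2050 m³ = 2,050,000 L.
[OCl⁻]/[HOCl] = 10^(pH − pKa) = 10^(7.75 − 7.43) = 2.089; fraction as HOCl = 1/(1 + 2.089) = 0.3237.
Free chlorine required for 1.26 ppm HOCl: 1.26 / 0.3237 = 3.893 ppm.
FC to add: 3.893 − 0.7 = 3.193 mg/L as Cl₂.
Cl₂ equivalent: 3.193 mg/L × 2,050,000 L = 6545 g.
Product at 14.1% available Cl: 6545 / 0.141 = 46,420 g.
Volume: 46,420 g ÷ 1.19 g/mL = 39,010 mL.

39.0 L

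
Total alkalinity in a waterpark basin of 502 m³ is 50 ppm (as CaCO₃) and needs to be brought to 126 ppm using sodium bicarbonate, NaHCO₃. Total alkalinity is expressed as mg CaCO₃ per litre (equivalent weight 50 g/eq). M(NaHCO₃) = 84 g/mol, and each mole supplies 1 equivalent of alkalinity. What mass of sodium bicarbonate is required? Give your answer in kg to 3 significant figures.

64.1 kg

Volume: 502 m³ = 502,000 L.
Alkalinity to add: (126 − 50) = 76 mg/L as CaCO₃ × 502,000 L = 38,150 g as CaCO₃.
Equivalents: 38,150 g ÷ 50 g/eq = 763 eq.
NaHCO₃ supplies 1 eq per mole → 763 mol.
Mass: 763 mol × 84 g/mol = 64,100 g.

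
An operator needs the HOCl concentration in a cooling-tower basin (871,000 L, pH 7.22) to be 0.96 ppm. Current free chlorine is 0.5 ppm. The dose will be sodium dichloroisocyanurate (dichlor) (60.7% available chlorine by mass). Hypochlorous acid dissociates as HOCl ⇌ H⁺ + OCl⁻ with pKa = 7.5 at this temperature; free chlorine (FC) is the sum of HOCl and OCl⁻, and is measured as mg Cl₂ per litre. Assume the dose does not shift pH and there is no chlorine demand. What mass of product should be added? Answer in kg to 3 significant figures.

[OCl⁻]/[HOCl] = 10^(pH − pKa) = 10^(7.22 − 7.5) = 0.5248; fraction as HOCl = 1/(1 + 0.5248) = 0.6558.
Free chlorine required for 0.96 ppm HOCl: 0.96 / 0.6558 = 1.464 ppm.
FC to add: 1.464 − 0.5 = 0.9638 mg/L as Cl₂.
Cl₂ equivalent: 0.9638 mg/L × 871,000 L = 839.5 g.
Product at 60.7% available Cl: 839.5 / 0.607 = 1383 g.

1.38 kg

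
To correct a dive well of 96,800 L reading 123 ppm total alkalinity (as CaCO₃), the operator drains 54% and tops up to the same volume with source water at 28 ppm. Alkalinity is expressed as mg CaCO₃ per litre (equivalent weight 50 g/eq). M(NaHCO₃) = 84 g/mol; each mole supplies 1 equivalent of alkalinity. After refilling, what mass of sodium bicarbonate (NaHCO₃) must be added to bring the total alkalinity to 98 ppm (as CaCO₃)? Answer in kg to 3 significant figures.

4.28 kg

After draining 54% and refilling: 123 × 0.46 + 28 × 0.54 = 71.7 ppm.
Deficit to target: 98 − 71.7 = 26.3 mg/L.
As CaCO₃: 26.3 mg/L × 96,800 L = 2546 g; ÷ 50 g/eq ÷ 1 = 50.92 mol NaHCO₃.
Mass: 50.92 × 84 = 4277 g.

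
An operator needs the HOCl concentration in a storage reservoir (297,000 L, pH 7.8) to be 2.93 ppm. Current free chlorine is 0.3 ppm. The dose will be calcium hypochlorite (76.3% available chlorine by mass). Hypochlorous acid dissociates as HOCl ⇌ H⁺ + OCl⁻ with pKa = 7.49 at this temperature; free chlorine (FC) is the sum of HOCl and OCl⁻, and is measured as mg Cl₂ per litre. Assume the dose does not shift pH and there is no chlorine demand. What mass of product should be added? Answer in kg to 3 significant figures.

[OCl⁻]/[HOCl] = 10^(pH − pKa) = 10^(7.8 − 7.49) = 2.042; fraction as HOCl = 1/(1 + 2.042) = 0.3288.
Free chlorine required for 2.93 ppm HOCl: 2.93 / 0.3288 = 8.912 ppm.
FC to add: 8.912 − 0.3 = 8.612 mg/L as Cl₂.
Cl₂ equivalent: 8.612 mg/L × 297,000 L = 2558 g.
Product at 76.3% available Cl: 2558 / 0.763 = 3352 g.

3.35 kg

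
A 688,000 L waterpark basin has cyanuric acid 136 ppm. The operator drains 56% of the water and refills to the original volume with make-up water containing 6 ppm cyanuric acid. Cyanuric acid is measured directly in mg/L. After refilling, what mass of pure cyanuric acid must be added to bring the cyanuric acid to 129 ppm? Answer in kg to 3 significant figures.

After draining 56% and refilling: 136 × 0.44 + 6 × 0.56 = 63.2 ppm.
Deficit to target: 129 − 63.2 = 65.8 mg/L.
Mass: 65.8 mg/L × 688,000 L = 45,270 g cyanuric acid.

45.3 kg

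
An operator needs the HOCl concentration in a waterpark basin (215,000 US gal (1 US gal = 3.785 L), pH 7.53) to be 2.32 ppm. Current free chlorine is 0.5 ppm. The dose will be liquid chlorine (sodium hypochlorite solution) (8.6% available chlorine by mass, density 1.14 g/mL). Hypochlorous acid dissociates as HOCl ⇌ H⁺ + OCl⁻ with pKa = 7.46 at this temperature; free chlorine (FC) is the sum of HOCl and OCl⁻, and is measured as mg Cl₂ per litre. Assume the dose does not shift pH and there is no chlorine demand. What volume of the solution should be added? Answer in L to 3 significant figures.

37.7 L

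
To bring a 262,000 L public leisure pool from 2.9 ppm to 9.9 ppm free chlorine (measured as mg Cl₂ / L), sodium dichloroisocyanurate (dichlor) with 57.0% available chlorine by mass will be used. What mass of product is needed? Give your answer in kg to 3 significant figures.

Chlorine deficit: 9.9 − 2.9 = 7 ppm = 7 mg/L as Cl₂.
Cl₂ equivalent needed: 7 mg/L × 262,000 L = 1,834,000 mg = 1834 g.
Product at 57.0% available chlorine: 1834 / 0.57 = 3218 g.

3.22 kg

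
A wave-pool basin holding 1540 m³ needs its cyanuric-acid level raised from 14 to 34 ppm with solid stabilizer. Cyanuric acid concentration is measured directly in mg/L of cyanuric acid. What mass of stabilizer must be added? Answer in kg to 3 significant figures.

30.8 kg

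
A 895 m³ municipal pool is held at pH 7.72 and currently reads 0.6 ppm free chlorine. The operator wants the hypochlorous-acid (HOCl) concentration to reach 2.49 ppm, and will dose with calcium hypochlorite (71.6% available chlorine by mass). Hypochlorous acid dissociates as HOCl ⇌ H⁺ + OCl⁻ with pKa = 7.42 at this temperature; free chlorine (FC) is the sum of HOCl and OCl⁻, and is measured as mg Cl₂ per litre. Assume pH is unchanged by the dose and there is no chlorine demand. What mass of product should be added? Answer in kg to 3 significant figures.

8.57 kg

Volume: 895 m³ = 895,000 L.
[OCl⁻]/[HOCl] = 10^(pH − pKa) = 10^(7.72 − 7.42) = 1.995; fraction as HOCl = 1/(1 + 1.995) = 0.3339.
Free chlorine required for 2.49 ppm HOCl: 2.49 / 0.3339 = 7.458 ppm.
FC to add: 7.458 − 0.6 = 6.858 mg/L as Cl₂.
Cl₂ equivalent: 6.858 mg/L × 895,000 L = 6138 g.
Product at 71.6% available Cl: 6138 / 0.716 = 8573 g.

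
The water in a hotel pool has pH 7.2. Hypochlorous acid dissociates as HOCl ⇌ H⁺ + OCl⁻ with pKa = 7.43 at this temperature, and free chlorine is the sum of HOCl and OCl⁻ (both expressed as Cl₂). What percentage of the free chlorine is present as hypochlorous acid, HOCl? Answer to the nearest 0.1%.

[OCl⁻]/[HOCl] = 10^(pH − pKa) = 10^(7.2 − 7.43) = 10^-0.23 = 0.5888.
Fraction as HOCl = 1 / (1 + 0.5888) = 0.6294.

62.9%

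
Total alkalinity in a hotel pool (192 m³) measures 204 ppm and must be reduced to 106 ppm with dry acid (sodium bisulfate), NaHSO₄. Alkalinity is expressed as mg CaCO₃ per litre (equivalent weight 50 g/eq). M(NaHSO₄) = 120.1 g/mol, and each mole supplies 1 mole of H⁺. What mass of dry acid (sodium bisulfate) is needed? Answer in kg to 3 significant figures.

Volume: 192 m³ = 192,000 L.
Alkalinity to neutralize: (204 − 106) = 98 mg/L as CaCO₃ × 192,000 L = 18,820 g as CaCO₃.
Equivalents of H⁺ required: 18,820 ÷ 50 g/eq = 376.3 eq = 376.3 mol NaHSO₄.
Mass of NaHSO₄: 376.3 × 120.1 = 45,200 g.

45.2 kg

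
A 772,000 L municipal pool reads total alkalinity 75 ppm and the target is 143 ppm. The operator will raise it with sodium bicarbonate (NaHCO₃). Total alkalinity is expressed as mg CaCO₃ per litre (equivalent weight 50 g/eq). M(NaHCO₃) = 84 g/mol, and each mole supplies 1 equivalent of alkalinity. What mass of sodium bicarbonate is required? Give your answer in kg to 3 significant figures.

Alkalinity to add: (143 − 75) = 68 mg/L as CaCO₃ × 772,000 L = 52,500 g as CaCO₃.
Equivalents: 52,500 g ÷ 50 g/eq = 1050 eq.
NaHCO₃ supplies 1 eq per mole → 1050 mol.
Mass: 1050 mol × 84 g/mol = 88,190 g.

88.2 kg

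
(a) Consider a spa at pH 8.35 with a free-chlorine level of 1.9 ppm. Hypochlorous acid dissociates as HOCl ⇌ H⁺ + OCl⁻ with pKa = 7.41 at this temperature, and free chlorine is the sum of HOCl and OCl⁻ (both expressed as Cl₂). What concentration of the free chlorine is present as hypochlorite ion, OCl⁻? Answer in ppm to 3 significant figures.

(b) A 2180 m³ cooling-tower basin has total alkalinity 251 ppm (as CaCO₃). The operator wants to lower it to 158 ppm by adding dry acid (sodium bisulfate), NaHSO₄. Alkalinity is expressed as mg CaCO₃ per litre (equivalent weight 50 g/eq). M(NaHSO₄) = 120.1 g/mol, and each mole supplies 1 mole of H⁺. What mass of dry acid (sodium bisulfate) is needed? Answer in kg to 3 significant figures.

(a) 1.70 ppm; (b) 487 kg

(a) [OCl⁻]/[HOCl] = 10^(pH − pKa) = 10^(8.35 − 7.41) = 10^0.94 = 8.71.
(a) Fraction as HOCl = 1 / (1 + 8.71) = 0.103.
(a) OCl⁻ = (1 − 0.103) × 1.9 ppm = 1.704 ppm.

(b) Volume: 2180 m³ = 2,180,000 L.
(b) Alkalinity to neutralize: (251 − 158) = 93 mg/L as CaCO₃ × 2,180,000 L = 202,700 g as CaCO₃.
(b) Equivalents of H⁺ required: 202,700 ÷ 50 g/eq = 4055 eq = 4055 mol NaHSO₄.
(b) Mass of NaHSO₄: 4055 × 120.1 = 487,000 g.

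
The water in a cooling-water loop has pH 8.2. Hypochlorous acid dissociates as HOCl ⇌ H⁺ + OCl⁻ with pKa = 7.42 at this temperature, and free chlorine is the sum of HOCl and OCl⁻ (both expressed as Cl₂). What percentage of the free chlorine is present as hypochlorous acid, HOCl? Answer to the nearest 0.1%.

[OCl⁻]/[HOCl] = 10^(pH − pKa) = 10^(8.2 − 7.42) = 10^0.78 = 6.026.
Fraction as HOCl = 1 / (1 + 6.026) = 0.1423.

14.2%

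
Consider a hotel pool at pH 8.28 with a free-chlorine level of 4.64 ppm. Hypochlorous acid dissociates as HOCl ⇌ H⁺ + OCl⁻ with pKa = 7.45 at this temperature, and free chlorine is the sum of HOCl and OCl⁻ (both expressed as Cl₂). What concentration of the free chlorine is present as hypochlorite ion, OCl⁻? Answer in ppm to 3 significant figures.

[OCl⁻]/[HOCl] = 10^(pH − pKa) = 10^(8.28 − 7.45) = 10^0.83 = 6.761.
Fraction as HOCl = 1 / (1 + 6.761) = 0.1289.
OCl⁻ = (1 − 0.1289) × 4.64 ppm = 4.042 ppm.

4.04 ppm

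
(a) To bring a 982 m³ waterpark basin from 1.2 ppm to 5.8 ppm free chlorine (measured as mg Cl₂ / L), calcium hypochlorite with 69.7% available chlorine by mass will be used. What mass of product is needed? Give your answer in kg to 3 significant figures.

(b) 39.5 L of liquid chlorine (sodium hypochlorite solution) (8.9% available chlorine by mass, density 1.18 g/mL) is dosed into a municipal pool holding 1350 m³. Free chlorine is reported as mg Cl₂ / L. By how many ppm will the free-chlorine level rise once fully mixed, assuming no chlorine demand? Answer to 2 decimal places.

(a) 6.48 kg; (b) 3.07 ppm

(a) Volume: 982 m³ = 982,000 L.
(a) Chlorine deficit: 5.8 − 1.2 = 4.6 ppm = 4.6 mg/L as Cl₂.
(a) Cl₂ equivalent needed: 4.6 mg/L × 982,000 L = 4,517,000 mg = 4517 g.
(a) Product at 69.7% available chlorine: 4517 / 0.697 = 6481 g.

(b) Volume: 1350 m³ = 1,350,000 L.
(b) Mass of solution: 39.5 L × 1000 mL/L × 1.18 g/mL = 46,610 g.
(b) Available chlorine delivered: 46,610 g × 0.089 = 4148 g as Cl₂.
(b) Concentration rise: 4148 g / 1,350,000 L = 3.073 mg/L = 3.07 ppm.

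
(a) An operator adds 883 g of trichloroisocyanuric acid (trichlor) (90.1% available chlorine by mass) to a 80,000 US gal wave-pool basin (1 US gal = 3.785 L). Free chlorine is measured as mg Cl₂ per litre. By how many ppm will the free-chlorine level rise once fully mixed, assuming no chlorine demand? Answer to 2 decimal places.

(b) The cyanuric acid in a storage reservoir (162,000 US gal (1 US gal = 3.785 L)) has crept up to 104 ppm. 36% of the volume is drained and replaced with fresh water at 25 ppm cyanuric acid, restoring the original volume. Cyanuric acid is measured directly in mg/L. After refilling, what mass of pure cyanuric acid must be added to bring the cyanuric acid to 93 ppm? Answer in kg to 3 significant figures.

(a) Volume: 80,000 US gal × 3.785 L/gal = 302,800 L.
(a) Available chlorine delivered: 883 g × 0.901 = 795.6 g as Cl₂.
(a) Concentration rise: 795.6 g / 302,800 L = 2.627 mg/L = 2.63 ppm.

(b) Volume: 162,000 US gal × 3.785 L/gal = 613,170 L.
(b) After draining 36% and refilling: 104 × 0.64 + 25 × 0.36 = 75.56 ppm.
(b) Deficit to target: 93 − 75.56 = 17.44 mg/L.
(b) Mass: 17.44 mg/L × 613,170 L = 10,690 g cyanuric acid.

(a) 2.63 ppm; (b) 10.7 kg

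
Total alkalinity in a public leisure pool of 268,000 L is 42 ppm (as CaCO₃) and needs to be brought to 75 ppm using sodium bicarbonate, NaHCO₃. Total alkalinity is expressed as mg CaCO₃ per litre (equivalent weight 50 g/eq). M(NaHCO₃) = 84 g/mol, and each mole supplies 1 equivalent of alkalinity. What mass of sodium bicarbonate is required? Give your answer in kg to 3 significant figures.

Alkalinity to add: (75 − 42) = 33 mg/L as CaCO₃ × 268,000 L = 8844 g as CaCO₃.
Equivalents: 8844 g ÷ 50 g/eq = 176.9 eq.
NaHCO₃ supplies 1 eq per mole → 176.9 mol.
Mass: 176.9 mol × 84 g/mol = 14,860 g.

14.9 kg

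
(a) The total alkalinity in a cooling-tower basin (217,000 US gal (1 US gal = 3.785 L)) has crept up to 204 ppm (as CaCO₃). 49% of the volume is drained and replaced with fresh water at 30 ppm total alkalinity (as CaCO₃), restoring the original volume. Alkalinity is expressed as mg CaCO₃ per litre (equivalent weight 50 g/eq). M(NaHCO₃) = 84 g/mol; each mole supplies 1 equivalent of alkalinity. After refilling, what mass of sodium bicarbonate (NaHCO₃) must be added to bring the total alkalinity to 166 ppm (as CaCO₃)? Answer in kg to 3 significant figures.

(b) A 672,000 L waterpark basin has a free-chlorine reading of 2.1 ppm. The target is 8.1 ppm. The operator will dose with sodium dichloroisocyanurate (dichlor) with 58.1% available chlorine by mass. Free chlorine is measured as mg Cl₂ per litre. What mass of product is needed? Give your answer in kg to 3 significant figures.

(a) Volume: 217,000 US gal × 3.785 L/gal = 821,345 L.
(a) After draining 49% and refilling: 204 × 0.51 + 30 × 0.49 = 118.74 ppm.
(a) Deficit to target: 166 − 118.74 = 47.26 mg/L.
(a) As CaCO₃: 47.26 mg/L × 821,345 L = 38,820 g; ÷ 50 g/eq ÷ 1 = 776.3 mol NaHCO₃.
(a) Mass: 776.3 × 84 = 65,210 g.

(b) Chlorine deficit: 8.1 − 2.1 = 6 ppm = 6 mg/L as Cl₂.
(b) Cl₂ equivalent needed: 6 mg/L × 672,000 L = 4,032,000 mg = 4032 g.
(b) Product at 58.1% available chlorine: 4032 / 0.581 = 6940 g.

(a) 65.2 kg; (b) 6.94 kg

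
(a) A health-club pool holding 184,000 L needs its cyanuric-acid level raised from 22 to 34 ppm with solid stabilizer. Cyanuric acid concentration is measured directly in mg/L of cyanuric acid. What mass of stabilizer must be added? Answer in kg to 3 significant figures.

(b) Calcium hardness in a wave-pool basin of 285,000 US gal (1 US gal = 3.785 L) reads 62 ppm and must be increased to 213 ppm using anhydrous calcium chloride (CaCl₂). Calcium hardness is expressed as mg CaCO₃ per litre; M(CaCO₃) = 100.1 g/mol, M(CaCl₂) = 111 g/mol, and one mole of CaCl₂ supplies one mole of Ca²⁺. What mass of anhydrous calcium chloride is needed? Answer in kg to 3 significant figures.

(a) 2.21 kg; (b) 181 kg

(a) CYA to add: (34 − 22) = 12 mg/L × 184,000 L = 2208 g cyanuric acid.

(b) Volume: 285,000 US gal × 3.785 L/gal = 1,078,725 L.
(b) Hardness to add: (213 − 62) = 151 mg/L as CaCO₃ × 1,078,725 L = 162,900 g as CaCO₃.
(b) Moles of Ca²⁺ (1 mol Ca²⁺ ≡ 1 mol CaCO₃): 162,900 / 100.1 g/mol = 1627 mol.
(b) Mass of CaCl₂: 1627 × 111 = 180,600 g.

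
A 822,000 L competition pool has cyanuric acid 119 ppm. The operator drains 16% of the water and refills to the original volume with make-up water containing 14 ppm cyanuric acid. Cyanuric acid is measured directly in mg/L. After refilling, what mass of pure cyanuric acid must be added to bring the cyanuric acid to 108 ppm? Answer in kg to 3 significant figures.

4.77 kg

After draining 16% and refilling: 119 × 0.84 + 14 × 0.16 = 102.2 ppm.
Deficit to target: 108 − 102.2 = 5.8 mg/L.
Mass: 5.8 mg/L × 822,000 L = 4768 g cyanuric acid.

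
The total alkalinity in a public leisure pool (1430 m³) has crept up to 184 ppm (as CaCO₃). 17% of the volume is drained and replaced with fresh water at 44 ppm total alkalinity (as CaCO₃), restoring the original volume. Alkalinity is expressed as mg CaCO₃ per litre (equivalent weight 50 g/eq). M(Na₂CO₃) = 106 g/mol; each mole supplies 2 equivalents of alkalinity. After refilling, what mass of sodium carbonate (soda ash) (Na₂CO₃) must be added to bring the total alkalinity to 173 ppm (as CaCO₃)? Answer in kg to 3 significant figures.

Volume: 1430 m³ = 1,430,000 L.
After draining 17% and refilling: 184 × 0.83 + 44 × 0.17 = 160.2 ppm.
Deficit to target: 173 − 160.2 = 12.8 mg/L.
As CaCO₃: 12.8 mg/L × 1,430,000 L = 18,300 g; ÷ 50 g/eq ÷ 2 = 183 mol Na₂CO₃.
Mass: 183 × 106 = 19,400 g.

19.4 kg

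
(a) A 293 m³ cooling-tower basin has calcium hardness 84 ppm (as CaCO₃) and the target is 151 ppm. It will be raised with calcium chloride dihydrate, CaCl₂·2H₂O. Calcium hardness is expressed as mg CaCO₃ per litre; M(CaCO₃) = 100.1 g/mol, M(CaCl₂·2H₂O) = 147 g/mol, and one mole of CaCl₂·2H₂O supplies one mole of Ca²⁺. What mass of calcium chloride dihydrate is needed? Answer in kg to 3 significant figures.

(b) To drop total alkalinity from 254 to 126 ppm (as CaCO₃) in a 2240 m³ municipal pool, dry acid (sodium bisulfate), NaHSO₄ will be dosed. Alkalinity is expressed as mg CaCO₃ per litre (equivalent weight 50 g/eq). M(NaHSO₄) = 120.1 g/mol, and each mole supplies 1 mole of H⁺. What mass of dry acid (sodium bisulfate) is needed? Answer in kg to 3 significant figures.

(a) Volume: 293 m³ = 293,000 L.
(a) Hardness to add: (151 − 84) = 67 mg/L as CaCO₃ × 293,000 L = 19,630 g as CaCO₃.
(a) Moles of Ca²⁺ (1 mol Ca²⁺ ≡ 1 mol CaCO₃): 19,630 / 100.1 g/mol = 196.1 mol.
(a) Mass of CaCl₂·2H₂O: 196.1 × 147 = 28,830 g.

(b) Volume: 2240 m³ = 2,240,000 L.
(b) Alkalinity to neutralize: (254 − 126) = 128 mg/L as CaCO₃ × 2,240,000 L = 286,700 g as CaCO₃.
(b) Equivalents of H⁺ required: 286,700 ÷ 50 g/eq = 5734 eq = 5734 mol NaHSO₄.
(b) Mass of NaHSO₄: 5734 × 120.1 = 688,700 g.

(a) 28.8 kg; (b) 689 kg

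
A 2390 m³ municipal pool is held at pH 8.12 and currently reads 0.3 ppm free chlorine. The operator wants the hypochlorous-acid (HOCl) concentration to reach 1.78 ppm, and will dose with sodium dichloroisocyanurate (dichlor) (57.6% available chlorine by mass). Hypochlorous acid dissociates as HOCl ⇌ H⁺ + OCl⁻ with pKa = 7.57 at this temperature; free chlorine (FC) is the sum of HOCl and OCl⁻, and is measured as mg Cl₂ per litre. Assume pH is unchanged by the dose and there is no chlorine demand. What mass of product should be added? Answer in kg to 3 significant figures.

Volume: 2390 m³ = 2,390,000 L.
[OCl⁻]/[HOCl] = 10^(pH − pKa) = 10^(8.12 − 7.57) = 3.548; fraction as HOCl = 1/(1 + 3.548) = 0.2199.
Free chlorine required for 1.78 ppm HOCl: 1.78 / 0.2199 = 8.096 ppm.
FC to add: 8.096 − 0.3 = 7.796 mg/L as Cl₂.
Cl₂ equivalent: 7.796 mg/L × 2,390,000 L = 18,630 g.
Product at 57.6% available Cl: 18,630 / 0.576 = 32,350 g.

32.3 kg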